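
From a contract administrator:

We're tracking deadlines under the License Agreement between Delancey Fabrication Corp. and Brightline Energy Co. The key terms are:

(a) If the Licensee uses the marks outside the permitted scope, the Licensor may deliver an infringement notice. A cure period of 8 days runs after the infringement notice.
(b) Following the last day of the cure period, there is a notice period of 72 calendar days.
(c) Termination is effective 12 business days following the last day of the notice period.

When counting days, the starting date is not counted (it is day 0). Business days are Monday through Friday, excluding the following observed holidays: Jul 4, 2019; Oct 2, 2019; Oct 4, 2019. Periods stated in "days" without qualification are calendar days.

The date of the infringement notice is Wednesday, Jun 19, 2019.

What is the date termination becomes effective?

Sep 24, 2019

The last day of the cure period: 8 calendar days after Jun 19, 2019 is Jun 27, 2019.
The last day of the notice period: Jun 27, 2019 + 72 days = Sep 7, 2019.
The date termination becomes effective: 12 business days after Saturday, Sep 7, 2019, skipping weekends — Sep 9, Sep 10, Sep 11, Sep 12, …, Sep 20, Sep 23, Sep 24 — lands on Tuesday, Sep 24, 2019.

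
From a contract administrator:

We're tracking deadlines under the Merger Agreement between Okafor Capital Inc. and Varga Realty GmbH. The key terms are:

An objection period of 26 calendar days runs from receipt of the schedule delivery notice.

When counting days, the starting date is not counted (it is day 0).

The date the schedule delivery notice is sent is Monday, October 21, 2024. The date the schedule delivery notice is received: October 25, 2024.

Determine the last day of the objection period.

The last day of the objection period: October 25, 2024 + 26 days = November 20, 2024.

November 20, 2024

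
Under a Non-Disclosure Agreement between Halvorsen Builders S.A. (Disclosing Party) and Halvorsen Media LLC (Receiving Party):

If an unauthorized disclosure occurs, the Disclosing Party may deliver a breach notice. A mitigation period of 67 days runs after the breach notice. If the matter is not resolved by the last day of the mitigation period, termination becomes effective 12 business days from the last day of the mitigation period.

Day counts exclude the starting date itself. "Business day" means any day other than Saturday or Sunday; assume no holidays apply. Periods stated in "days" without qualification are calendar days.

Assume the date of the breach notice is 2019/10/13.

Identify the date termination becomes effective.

Adding 67 calendar days to 2019/10/13 gives 2019/12/19, which is the last day of the mitigation period.
The date termination becomes effective: counting 12 business days from Thursday, 2019/12/19 (Dec 20, Dec 23, Dec 24, Dec 25, …, Jan 2, Jan 3, Jan 6, skipping weekends) reaches Monday, 2020/01/06.

2020/01/06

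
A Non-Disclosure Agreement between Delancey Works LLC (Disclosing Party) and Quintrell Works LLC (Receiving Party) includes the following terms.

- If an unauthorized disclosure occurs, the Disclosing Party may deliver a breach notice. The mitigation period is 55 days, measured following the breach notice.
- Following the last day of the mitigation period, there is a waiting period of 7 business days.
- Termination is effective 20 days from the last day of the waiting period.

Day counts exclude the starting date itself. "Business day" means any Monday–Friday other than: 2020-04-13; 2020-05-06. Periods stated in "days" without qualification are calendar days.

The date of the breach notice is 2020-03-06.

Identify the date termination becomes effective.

2020-06-01

The last day of the mitigation period: 2020-03-06 + 55 days = 2020-04-30.
The last day of the waiting period: 7 business days after Thursday, 2020-04-30, skipping weekends and the listed holiday on May 6 — May 1, May 4, May 5, May 7, May 8, May 11, May 12 — lands on Tuesday, 2020-05-12.
The date termination becomes effective: 20 calendar days after 2020-05-12 is 2020-06-01.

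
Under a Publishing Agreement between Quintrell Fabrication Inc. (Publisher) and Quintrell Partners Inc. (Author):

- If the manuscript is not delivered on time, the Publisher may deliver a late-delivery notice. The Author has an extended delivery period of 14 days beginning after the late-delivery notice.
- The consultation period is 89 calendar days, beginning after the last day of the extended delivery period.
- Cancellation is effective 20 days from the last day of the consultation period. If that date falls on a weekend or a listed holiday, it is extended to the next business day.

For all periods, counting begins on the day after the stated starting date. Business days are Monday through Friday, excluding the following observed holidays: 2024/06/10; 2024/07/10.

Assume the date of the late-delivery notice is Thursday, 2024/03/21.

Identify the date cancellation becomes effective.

Adding 14 calendar days to 2024/03/21 gives 2024/04/04, which is the last day of the extended delivery period.
The last day of the consultation period: 2024/04/04 + 89 days = 2024/07/02.
The date cancellation becomes effective: 20 calendar days after 2024/07/02 is 2024/07/22. 2024/07/22 is a Monday and is not a listed holiday, so no roll-forward applies.

2024/07/22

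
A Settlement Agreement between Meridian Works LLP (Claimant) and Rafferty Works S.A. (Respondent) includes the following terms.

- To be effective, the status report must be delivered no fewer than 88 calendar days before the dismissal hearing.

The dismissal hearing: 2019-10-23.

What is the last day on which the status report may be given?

2019-07-27

Counting back 88 calendar days from 2019-10-23 gives 2019-07-27.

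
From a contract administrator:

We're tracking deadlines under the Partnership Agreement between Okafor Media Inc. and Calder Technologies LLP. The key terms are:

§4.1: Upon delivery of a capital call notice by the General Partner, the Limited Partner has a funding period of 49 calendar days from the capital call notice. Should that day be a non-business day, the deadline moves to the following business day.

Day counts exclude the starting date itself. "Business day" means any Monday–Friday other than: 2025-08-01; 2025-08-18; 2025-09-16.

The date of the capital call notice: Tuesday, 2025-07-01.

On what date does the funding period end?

The last day of the funding period: 2025-07-01 + 49 days = 2025-08-19. 2025-08-19 is a Tuesday and is not a listed holiday, so no roll-forward applies.

2025-08-19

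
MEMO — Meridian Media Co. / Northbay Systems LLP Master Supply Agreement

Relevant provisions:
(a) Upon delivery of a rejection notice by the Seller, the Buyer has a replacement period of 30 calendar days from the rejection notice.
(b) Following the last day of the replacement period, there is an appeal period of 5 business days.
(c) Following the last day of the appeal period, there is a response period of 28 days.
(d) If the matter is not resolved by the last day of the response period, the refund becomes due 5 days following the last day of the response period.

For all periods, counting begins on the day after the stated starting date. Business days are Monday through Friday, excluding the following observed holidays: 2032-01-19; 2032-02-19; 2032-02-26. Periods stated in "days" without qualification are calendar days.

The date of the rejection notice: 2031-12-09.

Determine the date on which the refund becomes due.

The last day of the replacement period: 2031-12-09 + 30 days = 2032-01-08.
From Thursday, 2032-01-08, 5 business days (Jan 9, Jan 12, Jan 13, Jan 14, Jan 15, skipping weekends) brings us to Thursday, 2032-01-15, which is the last day of the appeal period.
The last day of the response period: 28 calendar days after 2032-01-15 is 2032-02-12.
Adding 5 calendar days to 2032-02-12 gives 2032-02-17, which is the date on which the refund becomes due.

2032-02-17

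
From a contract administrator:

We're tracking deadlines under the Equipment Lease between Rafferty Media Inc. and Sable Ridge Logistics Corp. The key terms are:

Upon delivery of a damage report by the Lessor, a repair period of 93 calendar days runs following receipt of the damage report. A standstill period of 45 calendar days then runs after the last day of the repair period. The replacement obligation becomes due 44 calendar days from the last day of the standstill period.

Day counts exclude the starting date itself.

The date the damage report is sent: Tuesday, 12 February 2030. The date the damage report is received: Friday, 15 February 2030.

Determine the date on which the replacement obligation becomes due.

The last day of the repair period: 15 February 2030 + 93 days = 19 May 2030.
Adding 45 calendar days to 19 May 2030 gives 3 July 2030, which is the last day of the standstill period.
Adding 44 calendar days to 3 July 2030 gives 16 August 2030, which is the date on which the replacement obligation becomes due.

16 August 2030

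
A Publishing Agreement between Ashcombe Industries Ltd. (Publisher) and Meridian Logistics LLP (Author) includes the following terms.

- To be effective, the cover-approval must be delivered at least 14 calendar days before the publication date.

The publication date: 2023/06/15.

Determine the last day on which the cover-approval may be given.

2023/06/01

Counting back 14 calendar days from 2023/06/15 gives 2023/06/01.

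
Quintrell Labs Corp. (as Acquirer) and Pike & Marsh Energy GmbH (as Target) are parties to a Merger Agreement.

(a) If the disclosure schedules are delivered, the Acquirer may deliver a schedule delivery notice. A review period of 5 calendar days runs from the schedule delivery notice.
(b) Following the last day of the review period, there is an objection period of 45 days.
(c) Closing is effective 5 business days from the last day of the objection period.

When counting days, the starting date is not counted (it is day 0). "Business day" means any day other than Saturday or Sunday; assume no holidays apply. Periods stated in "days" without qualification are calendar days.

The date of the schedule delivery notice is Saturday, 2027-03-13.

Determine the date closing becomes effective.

The last day of the review period: 5 calendar days after 2027-03-13 is 2027-03-18.
The last day of the objection period: 2027-03-18 + 45 days = 2027-05-02.
The date closing becomes effective: 5 business days after Sunday, 2027-05-02, skipping weekends — May 3, May 4, May 5, May 6, May 7 — lands on Friday, 2027-05-07.

2027-05-07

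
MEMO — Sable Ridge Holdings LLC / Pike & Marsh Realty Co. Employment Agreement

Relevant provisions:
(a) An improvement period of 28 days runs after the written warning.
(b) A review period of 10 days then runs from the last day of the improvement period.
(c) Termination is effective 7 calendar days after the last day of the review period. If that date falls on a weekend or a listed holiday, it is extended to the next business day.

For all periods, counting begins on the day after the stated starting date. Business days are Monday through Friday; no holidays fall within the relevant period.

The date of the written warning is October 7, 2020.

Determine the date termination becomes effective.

November 23, 2020

The last day of the improvement period: 28 calendar days after October 7, 2020 is November 4, 2020.
Adding 10 calendar days to November 4, 2020 gives November 14, 2020, which is the last day of the review period.
The date termination becomes effective: 7 calendar days after November 14, 2020 is November 21, 2020. That falls on a Saturday, so it rolls to the next business day, Monday, November 23, 2020.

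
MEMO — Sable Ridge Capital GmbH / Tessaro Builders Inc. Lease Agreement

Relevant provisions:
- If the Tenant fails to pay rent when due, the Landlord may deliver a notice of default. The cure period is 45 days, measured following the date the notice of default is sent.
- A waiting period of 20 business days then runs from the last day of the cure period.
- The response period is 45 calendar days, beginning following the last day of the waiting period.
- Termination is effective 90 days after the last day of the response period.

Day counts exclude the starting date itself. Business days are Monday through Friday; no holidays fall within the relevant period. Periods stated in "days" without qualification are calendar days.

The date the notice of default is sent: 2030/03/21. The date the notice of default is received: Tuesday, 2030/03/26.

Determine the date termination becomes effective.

2030/10/13

The last day of the cure period: 2030/03/21 + 45 days = 2030/05/05.
The last day of the waiting period: counting 20 business days from Sunday, 2030/05/05 (May 6, May 7, May 8, May 9, …, May 29, May 30, May 31, skipping weekends) reaches Friday, 2030/05/31.
The last day of the response period: 2030/05/31 + 45 days = 2030/07/15.
The date termination becomes effective: 2030/07/15 + 90 days = 2030/10/13.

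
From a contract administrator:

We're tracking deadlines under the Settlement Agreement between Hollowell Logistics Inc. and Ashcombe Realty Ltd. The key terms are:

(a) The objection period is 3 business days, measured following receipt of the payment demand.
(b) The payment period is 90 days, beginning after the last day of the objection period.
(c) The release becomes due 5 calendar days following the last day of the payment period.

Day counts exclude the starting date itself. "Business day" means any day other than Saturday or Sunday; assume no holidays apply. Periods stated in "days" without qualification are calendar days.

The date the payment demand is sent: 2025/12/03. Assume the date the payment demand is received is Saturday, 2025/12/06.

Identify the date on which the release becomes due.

2026/03/15

The last day of the objection period: 3 business days after Saturday, 2025/12/06, skipping weekends — Dec 8, Dec 9, Dec 10 — lands on Wednesday, 2025/12/10.
The last day of the payment period: 90 calendar days after 2025/12/10 is 2026/03/10.
Adding 5 calendar days to 2026/03/10 gives 2026/03/15, which is the date on which the release becomes due.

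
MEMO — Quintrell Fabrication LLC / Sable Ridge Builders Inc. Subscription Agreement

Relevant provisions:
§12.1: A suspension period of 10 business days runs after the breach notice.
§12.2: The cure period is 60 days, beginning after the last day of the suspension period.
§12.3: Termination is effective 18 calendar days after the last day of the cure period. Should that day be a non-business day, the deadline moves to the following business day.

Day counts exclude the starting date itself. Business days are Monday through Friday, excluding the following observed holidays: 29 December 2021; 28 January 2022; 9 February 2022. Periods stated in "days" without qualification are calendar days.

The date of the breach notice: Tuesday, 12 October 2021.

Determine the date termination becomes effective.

The last day of the suspension period: 10 business days after Tuesday, 12 October 2021, skipping weekends — Oct 13, Oct 14, Oct 15, Oct 18, Oct 19, Oct 20, Oct 21, Oct 22, Oct 25, Oct 26 — lands on Tuesday, 26 October 2021.
The last day of the cure period: 26 October 2021 + 60 days = 25 December 2021.
Adding 18 calendar days to 25 December 2021 gives 12 January 2022, which is the date termination becomes effective. 12 January 2022 is a Wednesday and is not a listed holiday, so no roll-forward applies.

12 January 2022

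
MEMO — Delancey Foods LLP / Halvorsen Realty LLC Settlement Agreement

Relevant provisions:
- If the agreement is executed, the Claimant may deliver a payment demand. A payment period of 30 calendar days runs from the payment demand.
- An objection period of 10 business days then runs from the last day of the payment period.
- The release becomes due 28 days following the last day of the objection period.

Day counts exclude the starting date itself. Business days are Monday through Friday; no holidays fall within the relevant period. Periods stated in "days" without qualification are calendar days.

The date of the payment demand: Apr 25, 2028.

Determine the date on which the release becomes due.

Jul 6, 2028

The last day of the payment period: Apr 25, 2028 + 30 days = May 25, 2028.
From Thursday, May 25, 2028, 10 business days (May 26, May 29, May 30, May 31, Jun 1, Jun 2, Jun 5, Jun 6, Jun 7, Jun 8, skipping weekends) brings us to Thursday, Jun 8, 2028, which is the last day of the objection period.
Adding 28 calendar days to Jun 8, 2028 gives Jul 6, 2028, which is the date on which the release becomes due.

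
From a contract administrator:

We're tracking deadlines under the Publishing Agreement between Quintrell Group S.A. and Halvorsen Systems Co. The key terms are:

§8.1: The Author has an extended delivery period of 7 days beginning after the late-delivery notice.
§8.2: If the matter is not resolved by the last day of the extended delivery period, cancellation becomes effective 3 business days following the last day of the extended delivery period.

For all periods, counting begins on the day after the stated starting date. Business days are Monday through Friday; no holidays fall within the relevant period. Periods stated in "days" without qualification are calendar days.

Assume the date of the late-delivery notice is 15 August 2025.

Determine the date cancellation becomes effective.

27 August 2025

The last day of the extended delivery period: 15 August 2025 + 7 days = 22 August 2025.
The date cancellation becomes effective: counting 3 business days from Friday, 22 August 2025 (Aug 25, Aug 26, Aug 27, skipping weekends) reaches Wednesday, 27 August 2025.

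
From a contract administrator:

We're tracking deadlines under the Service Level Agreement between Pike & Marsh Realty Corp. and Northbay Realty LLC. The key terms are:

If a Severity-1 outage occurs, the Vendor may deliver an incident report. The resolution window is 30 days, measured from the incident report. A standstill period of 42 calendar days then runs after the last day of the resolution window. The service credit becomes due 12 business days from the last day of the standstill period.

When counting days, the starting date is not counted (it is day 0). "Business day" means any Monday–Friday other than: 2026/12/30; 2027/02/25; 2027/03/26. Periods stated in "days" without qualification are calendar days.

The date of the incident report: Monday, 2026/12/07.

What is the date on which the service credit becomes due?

2027/03/08

The last day of the resolution window: 30 calendar days after 2026/12/07 is 2027/01/06.
The last day of the standstill period: 2027/01/06 + 42 days = 2027/02/17.
From Wednesday, 2027/02/17, 12 business days (Feb 18, Feb 19, Feb 22, Feb 23, …, Mar 4, Mar 5, Mar 8, skipping weekends and the listed holiday on Feb 25) brings us to Monday, 2027/03/08, which is the date on which the service credit becomes due.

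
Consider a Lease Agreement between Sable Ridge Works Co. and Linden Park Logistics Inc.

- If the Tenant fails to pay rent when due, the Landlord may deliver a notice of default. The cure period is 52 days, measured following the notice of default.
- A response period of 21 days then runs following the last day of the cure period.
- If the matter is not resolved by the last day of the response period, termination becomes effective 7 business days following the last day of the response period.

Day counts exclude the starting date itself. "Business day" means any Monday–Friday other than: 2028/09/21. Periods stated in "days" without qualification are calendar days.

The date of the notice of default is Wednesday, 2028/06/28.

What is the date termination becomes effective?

The last day of the cure period: 52 calendar days after 2028/06/28 is 2028/08/19.
The last day of the response period: 21 calendar days after 2028/08/19 is 2028/09/09.
From Saturday, 2028/09/09, 7 business days (Sep 11, Sep 12, Sep 13, Sep 14, Sep 15, Sep 18, Sep 19, skipping weekends) brings us to Tuesday, 2028/09/19, which is the date termination becomes effective.

2028/09/19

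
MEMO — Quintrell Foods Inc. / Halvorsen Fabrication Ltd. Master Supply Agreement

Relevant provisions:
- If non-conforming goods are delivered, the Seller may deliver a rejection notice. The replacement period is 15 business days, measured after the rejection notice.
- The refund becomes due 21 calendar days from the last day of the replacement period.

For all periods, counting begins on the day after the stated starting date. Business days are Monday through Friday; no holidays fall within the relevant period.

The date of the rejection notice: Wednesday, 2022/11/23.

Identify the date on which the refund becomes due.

2023/01/04

The last day of the replacement period: 15 business days after Wednesday, 2022/11/23, skipping weekends — Nov 24, Nov 25, Nov 28, Nov 29, …, Dec 12, Dec 13, Dec 14 — lands on Wednesday, 2022/12/14.
The date on which the refund becomes due: 21 calendar days after 2022/12/14 is 2023/01/04.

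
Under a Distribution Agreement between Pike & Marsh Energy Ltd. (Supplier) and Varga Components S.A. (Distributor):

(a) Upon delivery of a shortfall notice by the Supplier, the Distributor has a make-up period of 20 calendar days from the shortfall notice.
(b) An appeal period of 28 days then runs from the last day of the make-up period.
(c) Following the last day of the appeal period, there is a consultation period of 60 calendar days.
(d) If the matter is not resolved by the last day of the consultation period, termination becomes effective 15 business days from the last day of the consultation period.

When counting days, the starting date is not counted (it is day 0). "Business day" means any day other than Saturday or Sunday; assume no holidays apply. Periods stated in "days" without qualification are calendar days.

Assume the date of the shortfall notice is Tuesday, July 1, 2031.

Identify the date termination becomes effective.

November 7, 2031

The last day of the make-up period: July 1, 2031 + 20 days = July 21, 2031.
The last day of the appeal period: 28 calendar days after July 21, 2031 is August 18, 2031.
The last day of the consultation period: August 18, 2031 + 60 days = October 17, 2031.
From Friday, October 17, 2031, 15 business days (Oct 20, Oct 21, Oct 22, Oct 23, …, Nov 5, Nov 6, Nov 7, skipping weekends) brings us to Friday, November 7, 2031, which is the date termination becomes effective.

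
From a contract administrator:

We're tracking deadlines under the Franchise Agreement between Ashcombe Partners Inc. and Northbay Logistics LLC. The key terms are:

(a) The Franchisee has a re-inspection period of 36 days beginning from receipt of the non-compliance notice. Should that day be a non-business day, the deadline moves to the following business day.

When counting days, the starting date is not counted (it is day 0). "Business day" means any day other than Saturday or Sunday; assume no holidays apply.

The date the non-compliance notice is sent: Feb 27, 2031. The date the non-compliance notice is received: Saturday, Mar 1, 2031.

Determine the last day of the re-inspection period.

Apr 7, 2031

The last day of the re-inspection period: 36 calendar days after Mar 1, 2031 is Apr 6, 2031. That falls on a Sunday, so it rolls to the next business day, Monday, Apr 7, 2031.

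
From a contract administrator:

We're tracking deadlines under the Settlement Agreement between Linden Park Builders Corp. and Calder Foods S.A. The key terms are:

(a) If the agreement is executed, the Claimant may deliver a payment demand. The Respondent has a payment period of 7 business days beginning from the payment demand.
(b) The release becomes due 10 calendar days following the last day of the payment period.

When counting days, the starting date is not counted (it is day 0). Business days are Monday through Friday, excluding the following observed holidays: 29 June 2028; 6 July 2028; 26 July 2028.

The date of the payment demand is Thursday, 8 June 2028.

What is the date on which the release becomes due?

The last day of the payment period: 7 business days after Thursday, 8 June 2028, skipping weekends — Jun 9, Jun 12, Jun 13, Jun 14, Jun 15, Jun 16, Jun 19 — lands on Monday, 19 June 2028.
Adding 10 calendar days to 19 June 2028 gives 29 June 2028, which is the date on which the release becomes due.

29 June 2028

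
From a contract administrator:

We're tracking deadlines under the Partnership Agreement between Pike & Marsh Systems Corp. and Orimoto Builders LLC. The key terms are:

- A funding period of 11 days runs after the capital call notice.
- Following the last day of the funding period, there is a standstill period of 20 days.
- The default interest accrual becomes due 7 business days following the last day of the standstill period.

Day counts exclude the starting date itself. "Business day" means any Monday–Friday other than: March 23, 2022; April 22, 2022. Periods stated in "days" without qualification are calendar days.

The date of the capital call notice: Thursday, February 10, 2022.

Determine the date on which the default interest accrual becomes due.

March 22, 2022

Adding 11 calendar days to February 10, 2022 gives February 21, 2022, which is the last day of the funding period.
The last day of the standstill period: February 21, 2022 + 20 days = March 13, 2022.
The date on which the default interest accrual becomes due: 7 business days after Sunday, March 13, 2022, skipping weekends — Mar 14, Mar 15, Mar 16, Mar 17, Mar 18, Mar 21, Mar 22 — lands on Tuesday, March 22, 2022.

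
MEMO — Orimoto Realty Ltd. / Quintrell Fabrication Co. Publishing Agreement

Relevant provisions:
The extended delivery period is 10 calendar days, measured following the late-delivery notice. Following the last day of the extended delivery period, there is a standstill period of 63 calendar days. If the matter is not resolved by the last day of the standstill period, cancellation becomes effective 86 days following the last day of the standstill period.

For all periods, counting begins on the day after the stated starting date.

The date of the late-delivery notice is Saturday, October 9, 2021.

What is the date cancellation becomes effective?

The last day of the extended delivery period: October 9, 2021 + 10 days = October 19, 2021.
The last day of the standstill period: October 19, 2021 + 63 days = December 21, 2021.
The date cancellation becomes effective: December 21, 2021 + 86 days = March 17, 2022.

March 17, 2022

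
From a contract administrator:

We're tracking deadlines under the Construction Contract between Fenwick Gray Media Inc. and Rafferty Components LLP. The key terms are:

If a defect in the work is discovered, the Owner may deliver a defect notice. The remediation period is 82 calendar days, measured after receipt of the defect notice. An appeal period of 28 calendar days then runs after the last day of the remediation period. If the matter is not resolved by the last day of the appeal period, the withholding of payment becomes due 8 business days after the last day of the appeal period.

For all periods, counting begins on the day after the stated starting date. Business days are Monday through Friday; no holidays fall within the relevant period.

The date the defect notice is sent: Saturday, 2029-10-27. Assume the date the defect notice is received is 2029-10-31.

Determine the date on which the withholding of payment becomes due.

2030-02-28

The last day of the remediation period: 82 calendar days after 2029-10-31 is 2030-01-21.
Adding 28 calendar days to 2030-01-21 gives 2030-02-18, which is the last day of the appeal period.
The date on which the withholding of payment becomes due: counting 8 business days from Monday, 2030-02-18 (Feb 19, Feb 20, Feb 21, Feb 22, Feb 25, Feb 26, Feb 27, Feb 28, skipping weekends) reaches Thursday, 2030-02-28.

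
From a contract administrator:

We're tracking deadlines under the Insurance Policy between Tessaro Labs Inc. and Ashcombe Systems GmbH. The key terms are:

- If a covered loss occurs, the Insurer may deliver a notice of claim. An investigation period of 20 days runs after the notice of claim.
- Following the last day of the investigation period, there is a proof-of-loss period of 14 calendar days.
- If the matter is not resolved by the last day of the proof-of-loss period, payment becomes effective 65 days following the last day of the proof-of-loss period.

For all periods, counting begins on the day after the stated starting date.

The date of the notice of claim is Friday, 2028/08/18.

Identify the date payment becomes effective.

The last day of the investigation period: 20 calendar days after 2028/08/18 is 2028/09/07.
Adding 14 calendar days to 2028/09/07 gives 2028/09/21, which is the last day of the proof-of-loss period.
The date payment becomes effective: 2028/09/21 + 65 days = 2028/11/25.

2028/11/25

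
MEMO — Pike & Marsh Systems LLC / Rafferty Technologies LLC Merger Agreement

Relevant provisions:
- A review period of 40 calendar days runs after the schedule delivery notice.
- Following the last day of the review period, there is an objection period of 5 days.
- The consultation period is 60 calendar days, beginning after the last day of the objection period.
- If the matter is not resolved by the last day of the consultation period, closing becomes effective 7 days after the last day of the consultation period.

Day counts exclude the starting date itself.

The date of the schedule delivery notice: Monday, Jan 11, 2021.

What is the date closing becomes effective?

The last day of the review period: Jan 11, 2021 + 40 days = Feb 20, 2021.
The last day of the objection period: Feb 20, 2021 + 5 days = Feb 25, 2021.
The last day of the consultation period: Feb 25, 2021 + 60 days = Apr 26, 2021.
The date closing becomes effective: Apr 26, 2021 + 7 days = May 3, 2021.

May 3, 2021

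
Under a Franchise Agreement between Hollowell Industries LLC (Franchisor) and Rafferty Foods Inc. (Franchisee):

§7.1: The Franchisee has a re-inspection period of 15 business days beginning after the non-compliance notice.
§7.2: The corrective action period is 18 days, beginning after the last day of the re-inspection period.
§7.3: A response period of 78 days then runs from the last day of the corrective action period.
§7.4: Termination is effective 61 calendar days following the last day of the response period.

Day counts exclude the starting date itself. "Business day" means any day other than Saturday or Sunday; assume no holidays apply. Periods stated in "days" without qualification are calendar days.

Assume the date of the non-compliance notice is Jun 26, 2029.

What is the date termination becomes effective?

The last day of the re-inspection period: counting 15 business days from Tuesday, Jun 26, 2029 (Jun 27, Jun 28, Jun 29, Jul 2, …, Jul 13, Jul 16, Jul 17, skipping weekends) reaches Tuesday, Jul 17, 2029.
Adding 18 calendar days to Jul 17, 2029 gives Aug 4, 2029, which is the last day of the corrective action period.
The last day of the response period: 78 calendar days after Aug 4, 2029 is Oct 21, 2029.
The date termination becomes effective: 61 calendar days after Oct 21, 2029 is Dec 21, 2029.

Dec 21, 2029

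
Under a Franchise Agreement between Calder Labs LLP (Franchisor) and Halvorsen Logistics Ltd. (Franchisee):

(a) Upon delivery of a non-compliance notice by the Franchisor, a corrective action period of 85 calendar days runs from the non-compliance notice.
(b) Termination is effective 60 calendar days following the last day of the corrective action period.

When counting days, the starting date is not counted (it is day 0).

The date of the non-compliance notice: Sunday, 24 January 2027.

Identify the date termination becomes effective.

The last day of the corrective action period: 85 calendar days after 24 January 2027 is 19 April 2027.
The date termination becomes effective: 60 calendar days after 19 April 2027 is 18 June 2027.

18 June 2027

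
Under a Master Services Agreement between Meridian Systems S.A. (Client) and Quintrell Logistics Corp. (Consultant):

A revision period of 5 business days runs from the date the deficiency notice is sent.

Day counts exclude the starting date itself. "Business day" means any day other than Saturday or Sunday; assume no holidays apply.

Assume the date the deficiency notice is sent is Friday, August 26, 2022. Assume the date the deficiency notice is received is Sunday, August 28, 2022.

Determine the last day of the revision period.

The last day of the revision period: 5 business days after Friday, August 26, 2022, skipping weekends — Aug 29, Aug 30, Aug 31, Sep 1, Sep 2 — lands on Friday, September 2, 2022.

September 2, 2022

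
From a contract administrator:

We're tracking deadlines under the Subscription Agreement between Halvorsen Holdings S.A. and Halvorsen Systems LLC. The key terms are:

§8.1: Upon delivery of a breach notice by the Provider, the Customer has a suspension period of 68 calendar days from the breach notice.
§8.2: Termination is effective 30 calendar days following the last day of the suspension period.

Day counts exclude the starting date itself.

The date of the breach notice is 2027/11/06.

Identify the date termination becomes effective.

2028/02/12

The last day of the suspension period: 68 calendar days after 2027/11/06 is 2028/01/13.
The date termination becomes effective: 2028/01/13 + 30 days = 2028/02/12.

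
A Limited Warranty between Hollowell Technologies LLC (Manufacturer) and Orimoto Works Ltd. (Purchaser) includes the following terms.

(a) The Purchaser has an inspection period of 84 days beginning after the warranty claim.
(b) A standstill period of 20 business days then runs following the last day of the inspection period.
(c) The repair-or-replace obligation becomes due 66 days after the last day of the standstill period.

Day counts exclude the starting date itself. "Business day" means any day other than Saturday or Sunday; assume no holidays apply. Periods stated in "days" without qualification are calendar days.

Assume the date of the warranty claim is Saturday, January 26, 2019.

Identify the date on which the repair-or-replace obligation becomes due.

July 22, 2019

Adding 84 calendar days to January 26, 2019 gives April 20, 2019, which is the last day of the inspection period.
The last day of the standstill period: counting 20 business days from Saturday, April 20, 2019 (Apr 22, Apr 23, Apr 24, Apr 25, …, May 15, May 16, May 17, skipping weekends) reaches Friday, May 17, 2019.
The date on which the repair-or-replace obligation becomes due: 66 calendar days after May 17, 2019 is July 22, 2019.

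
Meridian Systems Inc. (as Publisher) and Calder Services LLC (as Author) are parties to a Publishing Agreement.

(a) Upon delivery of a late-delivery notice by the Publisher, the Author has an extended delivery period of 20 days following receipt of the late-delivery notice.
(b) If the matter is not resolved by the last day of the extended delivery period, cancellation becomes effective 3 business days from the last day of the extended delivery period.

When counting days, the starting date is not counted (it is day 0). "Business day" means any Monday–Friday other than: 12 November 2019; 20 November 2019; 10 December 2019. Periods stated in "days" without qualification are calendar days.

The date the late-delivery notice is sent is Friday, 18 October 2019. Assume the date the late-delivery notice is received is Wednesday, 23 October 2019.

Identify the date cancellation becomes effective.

15 November 2019

The last day of the extended delivery period: 20 calendar days after 23 October 2019 is 12 November 2019.
The date cancellation becomes effective: counting 3 business days from Tuesday, 12 November 2019 (Nov 13, Nov 14, Nov 15, skipping weekends) reaches Friday, 15 November 2019.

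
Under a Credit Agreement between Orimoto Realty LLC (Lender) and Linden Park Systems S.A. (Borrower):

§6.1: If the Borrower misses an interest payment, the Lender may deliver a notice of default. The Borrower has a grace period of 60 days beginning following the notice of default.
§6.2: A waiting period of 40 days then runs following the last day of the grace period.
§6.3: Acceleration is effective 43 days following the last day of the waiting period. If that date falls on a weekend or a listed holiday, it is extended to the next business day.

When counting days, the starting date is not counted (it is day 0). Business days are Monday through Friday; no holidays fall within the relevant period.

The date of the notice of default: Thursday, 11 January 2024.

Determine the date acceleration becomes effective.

3 June 2024

Adding 60 calendar days to 11 January 2024 gives 11 March 2024, which is the last day of the grace period.
The last day of the waiting period: 40 calendar days after 11 March 2024 is 20 April 2024.
The date acceleration becomes effective: 43 calendar days after 20 April 2024 is 2 June 2024. That falls on a Sunday, so it rolls to the next business day, Monday, 3 June 2024.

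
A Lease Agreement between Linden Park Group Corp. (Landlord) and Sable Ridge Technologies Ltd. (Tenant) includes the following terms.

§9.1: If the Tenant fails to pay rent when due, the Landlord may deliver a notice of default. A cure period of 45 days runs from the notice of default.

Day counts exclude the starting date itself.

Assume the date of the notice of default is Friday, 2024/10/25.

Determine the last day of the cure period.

2024/12/09

The last day of the cure period: 2024/10/25 + 45 days = 2024/12/09.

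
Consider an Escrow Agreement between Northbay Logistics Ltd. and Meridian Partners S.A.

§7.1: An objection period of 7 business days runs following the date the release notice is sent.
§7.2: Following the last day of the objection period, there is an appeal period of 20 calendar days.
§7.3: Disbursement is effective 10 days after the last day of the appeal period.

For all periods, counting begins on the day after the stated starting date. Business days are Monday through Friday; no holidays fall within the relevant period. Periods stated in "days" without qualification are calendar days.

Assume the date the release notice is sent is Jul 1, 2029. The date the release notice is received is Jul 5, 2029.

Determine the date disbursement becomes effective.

Aug 9, 2029

The last day of the objection period: 7 business days after Sunday, Jul 1, 2029, skipping weekends — Jul 2, Jul 3, Jul 4, Jul 5, Jul 6, Jul 9, Jul 10 — lands on Tuesday, Jul 10, 2029.
The last day of the appeal period: 20 calendar days after Jul 10, 2029 is Jul 30, 2029.
Adding 10 calendar days to Jul 30, 2029 gives Aug 9, 2029, which is the date disbursement becomes effective.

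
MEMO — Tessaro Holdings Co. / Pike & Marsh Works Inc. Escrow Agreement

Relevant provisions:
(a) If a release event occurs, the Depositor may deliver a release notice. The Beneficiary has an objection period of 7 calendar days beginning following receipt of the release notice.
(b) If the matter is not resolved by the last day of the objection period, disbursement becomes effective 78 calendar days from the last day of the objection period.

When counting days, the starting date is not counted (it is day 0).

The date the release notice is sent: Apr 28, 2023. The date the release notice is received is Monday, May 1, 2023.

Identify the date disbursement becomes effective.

Jul 25, 2023

The last day of the objection period: May 1, 2023 + 7 days = May 8, 2023.
Adding 78 calendar days to May 8, 2023 gives Jul 25, 2023, which is the date disbursement becomes effective.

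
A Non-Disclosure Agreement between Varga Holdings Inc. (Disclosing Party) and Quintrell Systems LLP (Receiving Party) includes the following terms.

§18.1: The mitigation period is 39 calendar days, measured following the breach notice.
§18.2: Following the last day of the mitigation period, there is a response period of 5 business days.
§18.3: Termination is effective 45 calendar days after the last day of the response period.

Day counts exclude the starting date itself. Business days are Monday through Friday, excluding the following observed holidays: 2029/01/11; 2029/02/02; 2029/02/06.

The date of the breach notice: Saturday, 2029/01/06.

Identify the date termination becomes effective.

The last day of the mitigation period: 39 calendar days after 2029/01/06 is 2029/02/14.
The last day of the response period: 5 business days after Wednesday, 2029/02/14, skipping weekends — Feb 15, Feb 16, Feb 19, Feb 20, Feb 21 — lands on Wednesday, 2029/02/21.
The date termination becomes effective: 45 calendar days after 2029/02/21 is 2029/04/07.

2029/04/07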